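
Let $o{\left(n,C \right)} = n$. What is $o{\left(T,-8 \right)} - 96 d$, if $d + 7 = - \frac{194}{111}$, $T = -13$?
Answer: $\frac{30591}{37} \approx 826.78$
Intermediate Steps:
$d = - \frac{971}{111}$ ($d = -7 - \frac{194}{111} = - \frac{971}{111} \approx -8.7477$)
$o{\left(T,-8 \right)} - 96 d = -13 - - \frac{31072}{37} = -13 + \frac{31072}{37} = \frac{30591}{37}$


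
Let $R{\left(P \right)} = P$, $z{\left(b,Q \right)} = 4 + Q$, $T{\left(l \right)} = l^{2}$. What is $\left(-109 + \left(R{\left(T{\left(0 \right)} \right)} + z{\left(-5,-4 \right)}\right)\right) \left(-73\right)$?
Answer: $7957$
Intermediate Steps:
$\left(-109 + \left(R{\left(T{\left(0 \right)} \right)} + z{\left(-5,-4 \right)}\right)\right) \left(-73\right) = \left(-109 + \left(0^{2} + \left(4 - 4\right)\right)\right) \left(-73\right) = \left(-109 + \left(0 + 0\right)\right) \left(-73\right) = \left(-109 + 0\right) \left(-73\right) = \left(-109\right) \left(-73\right) = 7957$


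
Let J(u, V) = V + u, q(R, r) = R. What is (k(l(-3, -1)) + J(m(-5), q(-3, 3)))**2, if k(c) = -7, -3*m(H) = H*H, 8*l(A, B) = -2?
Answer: 3025/9 ≈ 336.11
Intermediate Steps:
l(A, B) = -1/4 (l(A, B) = (1/8)*(-2) = -1/4)
m(H) = -H**2/3 (m(H) = -H*H/3 = -H**2/3)
(k(l(-3, -1)) + J(m(-5), q(-3, 3)))**2 = (-7 + (-3 - 1/3*(-5)**2))**2 = (-7 + (-3 - 1/3*25))**2 = (-7 + (-3 - 25/3))**2 = (-7 - 34/3)**2 = (-55/3)**2 = 3025/9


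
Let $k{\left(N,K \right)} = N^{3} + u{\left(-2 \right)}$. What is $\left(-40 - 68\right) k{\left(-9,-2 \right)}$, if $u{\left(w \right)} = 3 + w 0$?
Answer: $78408$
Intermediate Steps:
$u{\left(w \right)} = 3$ ($u{\left(w \right)} = 3 + 0 = 3$)
$k{\left(N,K \right)} = 3 + N^{3}$ ($k{\left(N,K \right)} = N^{3} + 3 = 3 + N^{3}$)
$\left(-40 - 68\right) k{\left(-9,-2 \right)} = \left(-40 - 68\right) \left(3 + \left(-9\right)^{3}\right) = - 108 \left(3 - 729\right) = \left(-108\right) \left(-726\right) = 78408$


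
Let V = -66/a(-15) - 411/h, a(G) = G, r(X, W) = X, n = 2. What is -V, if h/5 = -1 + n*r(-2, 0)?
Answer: -521/25 ≈ -20.840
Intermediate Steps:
h = -25 (h = 5*(-1 + 2*(-2)) = 5*(-1 - 4) = 5*(-5) = -25)
V = 521/25 (V = -66/(-15) - 411/(-25) = -66*(-1/15) - 411*(-1/25) = 22/5 + 411/25 = 521/25 ≈ 20.840)
-V = -1*521/25 = -521/25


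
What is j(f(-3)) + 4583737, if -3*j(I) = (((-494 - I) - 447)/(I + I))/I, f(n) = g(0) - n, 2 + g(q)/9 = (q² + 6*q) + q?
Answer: 3094022938/675 ≈ 4.5837e+6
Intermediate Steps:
g(q) = -18 + 9*q² + 63*q (g(q) = -18 + 9*((q² + 6*q) + q) = -18 + 9*(q² + 7*q) = -18 + (9*q² + 63*q) = -18 + 9*q² + 63*q)
f(n) = -18 - n (f(n) = (-18 + 9*0² + 63*0) - n = (-18 + 9*0 + 0) - n = (-18 + 0 + 0) - n = -18 - n)
j(I) = -(-941 - I)/(6*I²) (j(I) = -((-494 - I) - 447)/(I + I)/(3*I) = -(-941 - I)/((2*I))/(3*I) = -(-941 - I)*(1/(2*I))/(3*I) = -(-941 - I)/(2*I)/(3*I) = -(-941 - I)/(6*I²))
j(f(-3)) + 4583737 = (941 + (-18 - 1*(-3)))/(6*(-18 - 1*(-3))²) + 4583737 = (941 + (-18 + 3))/(6*(-18 + 3)²) + 4583737 = (⅙)*(941 - 15)/(-15)² + 4583737 = (⅙)*(1/225)*926 + 4583737 = 463/675 + 4583737 = 3094022938/675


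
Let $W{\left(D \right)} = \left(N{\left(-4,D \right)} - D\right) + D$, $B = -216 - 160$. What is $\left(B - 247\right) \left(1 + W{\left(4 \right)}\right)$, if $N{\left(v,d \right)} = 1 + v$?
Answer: $1246$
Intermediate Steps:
$B = -376$
$W{\left(D \right)} = -3$ ($W{\left(D \right)} = \left(\left(1 - 4\right) - D\right) + D = \left(-3 - D\right) + D = -3$)
$\left(B - 247\right) \left(1 + W{\left(4 \right)}\right) = \left(-376 - 247\right) \left(1 - 3\right) = \left(-623\right) \left(-2\right) = 1246$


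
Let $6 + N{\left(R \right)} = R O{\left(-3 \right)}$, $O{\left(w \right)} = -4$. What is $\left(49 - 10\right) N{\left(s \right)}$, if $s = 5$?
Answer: $-1014$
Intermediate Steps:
$N{\left(R \right)} = -6 - 4 R$ ($N{\left(R \right)} = -6 + R \left(-4\right) = -6 - 4 R$)
$\left(49 - 10\right) N{\left(s \right)} = \left(49 - 10\right) \left(-6 - 20\right) = 39 \left(-6 - 20\right) = 39 \left(-26\right) = -1014$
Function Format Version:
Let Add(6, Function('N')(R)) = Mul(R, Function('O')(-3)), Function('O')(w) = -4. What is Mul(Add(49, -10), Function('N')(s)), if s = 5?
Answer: -1014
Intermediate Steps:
Function('N')(R) = Add(-6, Mul(-4, R)) (Function('N')(R) = Add(-6, Mul(R, -4)) = Add(-6, Mul(-4, R)))
Mul(Add(49, -10), Function('N')(s)) = Mul(Add(49, -10), Add(-6, Mul(-4, 5))) = Mul(39, Add(-6, -20)) = Mul(39, -26) = -1014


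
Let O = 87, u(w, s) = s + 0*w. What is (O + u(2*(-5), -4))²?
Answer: 6889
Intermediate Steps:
u(w, s) = s (u(w, s) = s + 0 = s)
(O + u(2*(-5), -4))² = (87 - 4)² = 83² = 6889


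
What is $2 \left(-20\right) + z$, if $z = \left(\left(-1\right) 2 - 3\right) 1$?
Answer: $-45$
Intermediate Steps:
$z = -5$ ($z = \left(-2 - 3\right) 1 = \left(-5\right) 1 = -5$)
$2 \left(-20\right) + z = 2 \left(-20\right) - 5 = -40 - 5 = -45$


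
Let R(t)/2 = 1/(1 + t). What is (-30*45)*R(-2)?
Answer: 2700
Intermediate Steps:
R(t) = 2/(1 + t)
(-30*45)*R(-2) = (-30*45)*(2/(1 - 2)) = -2700/(-1) = -2700*(-1) = -1350*(-2) = 2700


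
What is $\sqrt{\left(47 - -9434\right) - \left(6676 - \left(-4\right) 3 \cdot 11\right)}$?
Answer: $9 \sqrt{33} \approx 51.701$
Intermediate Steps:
$\sqrt{\left(47 - -9434\right) - \left(6676 - \left(-4\right) 3 \cdot 11\right)} = \sqrt{\left(47 + 9434\right) - 6808} = \sqrt{9481 - 6808} = \sqrt{2673} = 9 \sqrt{33}$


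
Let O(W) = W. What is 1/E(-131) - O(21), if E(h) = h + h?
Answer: -5503/262 ≈ -21.004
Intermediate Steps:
E(h) = 2*h
1/E(-131) - O(21) = 1/(2*(-131)) - 1*21 = 1/(-262) - 21 = -1/262 - 21 = -5503/262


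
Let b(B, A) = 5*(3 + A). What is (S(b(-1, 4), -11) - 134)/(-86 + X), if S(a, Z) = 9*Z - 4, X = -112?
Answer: 79/66 ≈ 1.1970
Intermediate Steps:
b(B, A) = 15 + 5*A
S(a, Z) = -4 + 9*Z
(S(b(-1, 4), -11) - 134)/(-86 + X) = ((-4 + 9*(-11)) - 134)/(-86 - 112) = ((-4 - 99) - 134)/(-198) = (-103 - 134)*(-1/198) = -237*(-1/198) = 79/66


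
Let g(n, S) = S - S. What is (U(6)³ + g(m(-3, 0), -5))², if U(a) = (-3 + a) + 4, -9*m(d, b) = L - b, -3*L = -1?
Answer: 117649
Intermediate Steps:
L = ⅓ (L = -⅓*(-1) = ⅓ ≈ 0.33333)
m(d, b) = -1/27 + b/9 (m(d, b) = -(⅓ - b)/9 = -1/27 + b/9)
U(a) = 1 + a
g(n, S) = 0
(U(6)³ + g(m(-3, 0), -5))² = ((1 + 6)³ + 0)² = (7³ + 0)² = (343 + 0)² = 343² = 117649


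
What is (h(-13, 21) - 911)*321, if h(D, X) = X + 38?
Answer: -273492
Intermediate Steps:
h(D, X) = 38 + X
(h(-13, 21) - 911)*321 = ((38 + 21) - 911)*321 = (59 - 911)*321 = -852*321 = -273492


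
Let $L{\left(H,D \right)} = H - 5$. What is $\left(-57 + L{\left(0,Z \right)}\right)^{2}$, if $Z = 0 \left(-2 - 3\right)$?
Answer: $3844$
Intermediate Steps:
$Z = 0$ ($Z = 0 \left(-5\right) = 0$)
$L{\left(H,D \right)} = -5 + H$
$\left(-57 + L{\left(0,Z \right)}\right)^{2} = \left(-57 + \left(-5 + 0\right)\right)^{2} = \left(-57 - 5\right)^{2} = \left(-62\right)^{2} = 3844$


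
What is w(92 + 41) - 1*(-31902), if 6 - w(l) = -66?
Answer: 31974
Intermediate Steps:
w(l) = 72 (w(l) = 6 - 1*(-66) = 6 + 66 = 72)
w(92 + 41) - 1*(-31902) = 72 - 1*(-31902) = 72 + 31902 = 31974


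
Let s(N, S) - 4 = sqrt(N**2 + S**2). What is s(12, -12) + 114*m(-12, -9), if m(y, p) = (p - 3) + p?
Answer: -2390 + 12*sqrt(2) ≈ -2373.0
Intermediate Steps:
m(y, p) = -3 + 2*p (m(y, p) = (-3 + p) + p = -3 + 2*p)
s(N, S) = 4 + sqrt(N**2 + S**2)
s(12, -12) + 114*m(-12, -9) = (4 + sqrt(12**2 + (-12)**2)) + 114*(-3 + 2*(-9)) = (4 + sqrt(144 + 144)) + 114*(-3 - 18) = (4 + sqrt(288)) + 114*(-21) = (4 + 12*sqrt(2)) - 2394 = -2390 + 12*sqrt(2)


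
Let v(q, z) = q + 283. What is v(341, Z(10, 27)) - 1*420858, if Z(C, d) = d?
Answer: -420234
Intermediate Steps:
v(q, z) = 283 + q
v(341, Z(10, 27)) - 1*420858 = (283 + 341) - 1*420858 = 624 - 420858 = -420234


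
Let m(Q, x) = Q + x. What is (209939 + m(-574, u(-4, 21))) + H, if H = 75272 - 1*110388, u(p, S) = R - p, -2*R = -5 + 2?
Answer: 348509/2 ≈ 1.7425e+5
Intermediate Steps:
R = 3/2 (R = -(-5 + 2)/2 = -½*(-3) = 3/2 ≈ 1.5000)
u(p, S) = 3/2 - p
H = -35116 (H = 75272 - 110388 = -35116)
(209939 + m(-574, u(-4, 21))) + H = (209939 + (-574 + (3/2 - 1*(-4)))) - 35116 = (209939 + (-574 + (3/2 + 4))) - 35116 = (209939 + (-574 + 11/2)) - 35116 = (209939 - 1137/2) - 35116 = 418741/2 - 35116 = 348509/2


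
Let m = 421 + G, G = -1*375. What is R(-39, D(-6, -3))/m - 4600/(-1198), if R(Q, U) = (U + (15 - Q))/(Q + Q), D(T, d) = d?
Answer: 2740617/716404 ≈ 3.8255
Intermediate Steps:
G = -375
m = 46 (m = 421 - 375 = 46)
R(Q, U) = (15 + U - Q)/(2*Q) (R(Q, U) = (15 + U - Q)/((2*Q)) = (15 + U - Q)*(1/(2*Q)) = (15 + U - Q)/(2*Q))
R(-39, D(-6, -3))/m - 4600/(-1198) = ((½)*(15 - 3 - 1*(-39))/(-39))/46 - 4600/(-1198) = ((½)*(-1/39)*(15 - 3 + 39))*(1/46) - 4600*(-1/1198) = ((½)*(-1/39)*51)*(1/46) + 2300/599 = -17/26*1/46 + 2300/599 = -17/1196 + 2300/599 = 2740617/716404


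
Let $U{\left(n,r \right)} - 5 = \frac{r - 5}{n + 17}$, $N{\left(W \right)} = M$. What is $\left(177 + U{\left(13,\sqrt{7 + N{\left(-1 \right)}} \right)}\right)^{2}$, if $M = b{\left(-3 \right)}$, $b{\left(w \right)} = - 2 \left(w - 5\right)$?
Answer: $\frac{\left(5455 + \sqrt{23}\right)^{2}}{900} \approx 33122.0$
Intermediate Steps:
$b{\left(w \right)} = 10 - 2 w$ ($b{\left(w \right)} = - 2 \left(-5 + w\right) = 10 - 2 w$)
$M = 16$ ($M = 10 - -6 = 10 + 6 = 16$)
$N{\left(W \right)} = 16$
$U{\left(n,r \right)} = 5 + \frac{-5 + r}{17 + n}$ ($U{\left(n,r \right)} = 5 + \frac{r - 5}{n + 17} = 5 + \frac{-5 + r}{17 + n}$)
$\left(177 + U{\left(13,\sqrt{7 + N{\left(-1 \right)}} \right)}\right)^{2} = \left(177 + \frac{80 + \sqrt{7 + 16} + 5 \cdot 13}{17 + 13}\right)^{2} = \left(177 + \frac{80 + \sqrt{23} + 65}{30}\right)^{2} = \left(177 + \frac{145 + \sqrt{23}}{30}\right)^{2} = \left(177 + \left(\frac{29}{6} + \frac{\sqrt{23}}{30}\right)\right)^{2} = \left(\frac{1091}{6} + \frac{\sqrt{23}}{30}\right)^{2}$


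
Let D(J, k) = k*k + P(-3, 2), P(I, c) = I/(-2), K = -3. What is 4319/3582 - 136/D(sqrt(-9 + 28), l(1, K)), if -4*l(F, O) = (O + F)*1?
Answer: -1918375/25074 ≈ -76.509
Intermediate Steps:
P(I, c) = -I/2 (P(I, c) = I*(-1/2) = -I/2)
l(F, O) = -F/4 - O/4 (l(F, O) = -(O + F)/4 = -(F + O)/4 = -F/4 - O/4)
D(J, k) = 3/2 + k**2 (D(J, k) = k*k - 1/2*(-3) = k**2 + 3/2 = 3/2 + k**2)
4319/3582 - 136/D(sqrt(-9 + 28), l(1, K)) = 4319/3582 - 136/(3/2 + (-1/4*1 - 1/4*(-3))**2) = 4319*(1/3582) - 136/(3/2 + (-1/4 + 3/4)**2) = 4319/3582 - 136/(3/2 + (1/2)**2) = 4319/3582 - 136/(3/2 + 1/4) = 4319/3582 - 136/7/4 = 4319/3582 - 136*4/7 = 4319/3582 - 544/7 = -1918375/25074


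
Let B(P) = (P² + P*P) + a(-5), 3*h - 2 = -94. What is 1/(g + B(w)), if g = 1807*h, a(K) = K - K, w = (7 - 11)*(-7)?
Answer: -3/161540 ≈ -1.8571e-5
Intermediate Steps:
h = -92/3 (h = ⅔ + (⅓)*(-94) = ⅔ - 94/3 = -92/3 ≈ -30.667)
w = 28 (w = -4*(-7) = 28)
a(K) = 0
g = -166244/3 (g = 1807*(-92/3) = -166244/3 ≈ -55415.)
B(P) = 2*P² (B(P) = (P² + P*P) + 0 = (P² + P²) + 0 = 2*P² + 0 = 2*P²)
1/(g + B(w)) = 1/(-166244/3 + 2*28²) = 1/(-166244/3 + 2*784) = 1/(-166244/3 + 1568) = 1/(-161540/3) = -3/161540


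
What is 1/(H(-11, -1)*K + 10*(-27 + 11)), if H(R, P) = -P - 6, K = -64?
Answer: 1/160 ≈ 0.0062500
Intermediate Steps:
H(R, P) = -6 - P
1/(H(-11, -1)*K + 10*(-27 + 11)) = 1/((-6 - 1*(-1))*(-64) + 10*(-27 + 11)) = 1/((-6 + 1)*(-64) + 10*(-16)) = 1/(-5*(-64) - 160) = 1/(320 - 160) = 1/160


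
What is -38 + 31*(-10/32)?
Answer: -763/16 ≈ -47.688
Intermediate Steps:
-38 + 31*(-10/32) = -38 + 31*(-10*1/32) = -38 + 31*(-5/16) = -38 - 155/16 = -763/16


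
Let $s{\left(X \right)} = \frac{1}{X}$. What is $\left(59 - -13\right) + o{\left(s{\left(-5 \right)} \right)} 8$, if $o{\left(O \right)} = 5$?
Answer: $112$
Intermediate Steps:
$\left(59 - -13\right) + o{\left(s{\left(-5 \right)} \right)} 8 = \left(59 - -13\right) + 5 \cdot 8 = \left(59 + 13\right) + 40 = 72 + 40 = 112$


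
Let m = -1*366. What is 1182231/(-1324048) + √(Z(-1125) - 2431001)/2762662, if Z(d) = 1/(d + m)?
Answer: -1182231/1324048 + I*√1351078033893/2059564521 ≈ -0.89289 + 0.00056437*I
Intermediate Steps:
m = -366
Z(d) = 1/(-366 + d) (Z(d) = 1/(d - 366) = 1/(-366 + d))
1182231/(-1324048) + √(Z(-1125) - 2431001)/2762662 = 1182231/(-1324048) + √(1/(-366 - 1125) - 2431001)/2762662 = 1182231*(-1/1324048) + √(1/(-1491) - 2431001)*(1/2762662) = -1182231/1324048 + √(-1/1491 - 2431001)*(1/2762662) = -1182231/1324048 + √(-3624622492/1491)*(1/2762662) = -1182231/1324048 + (2*I*√1351078033893/1491)*(1/2762662) = -1182231/1324048 + I*√1351078033893/2059564521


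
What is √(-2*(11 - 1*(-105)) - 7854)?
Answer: I*√8086 ≈ 89.922*I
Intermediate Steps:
√(-2*(11 - 1*(-105)) - 7854) = √(-2*(11 + 105) - 7854) = √(-2*116 - 7854) = √(-232 - 7854) = √(-8086) = I*√8086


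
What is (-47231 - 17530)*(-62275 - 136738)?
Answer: 12888280893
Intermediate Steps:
(-47231 - 17530)*(-62275 - 136738) = -64761*(-199013) = 12888280893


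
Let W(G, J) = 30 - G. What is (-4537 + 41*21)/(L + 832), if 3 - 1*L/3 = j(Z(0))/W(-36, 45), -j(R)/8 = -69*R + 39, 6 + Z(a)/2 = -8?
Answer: -40436/17135 ≈ -2.3598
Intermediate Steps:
Z(a) = -28 (Z(a) = -12 + 2*(-8) = -12 - 16 = -28)
j(R) = -312 + 552*R (j(R) = -8*(-69*R + 39) = -8*(39 - 69*R) = -312 + 552*R)
L = 7983/11 (L = 9 - 3*(-312 + 552*(-28))/(30 - 1*(-36)) = 9 - 3*(-312 - 15456)/(30 + 36) = 9 - (-47304)/66 = 9 - 3*(-2628/11) = 9 + 7884/11 = 7983/11 ≈ 725.73)
(-4537 + 41*21)/(L + 832) = (-4537 + 41*21)/(7983/11 + 832) = (-4537 + 861)/(17135/11) = -3676*11/17135 = -40436/17135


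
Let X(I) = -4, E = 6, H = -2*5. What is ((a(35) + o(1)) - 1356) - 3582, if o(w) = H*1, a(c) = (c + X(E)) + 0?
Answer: -4917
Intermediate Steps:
H = -10
a(c) = -4 + c (a(c) = (c - 4) + 0 = (-4 + c) + 0 = -4 + c)
o(w) = -10 (o(w) = -10*1 = -10)
((a(35) + o(1)) - 1356) - 3582 = (((-4 + 35) - 10) - 1356) - 3582 = ((31 - 10) - 1356) - 3582 = (21 - 1356) - 3582 = -1335 - 3582 = -4917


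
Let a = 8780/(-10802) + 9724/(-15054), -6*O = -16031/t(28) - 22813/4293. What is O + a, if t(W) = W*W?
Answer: 59674920294259/21050367772896 ≈ 2.8349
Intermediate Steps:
t(W) = W**2
O = 86706475/20194272 (O = -(-16031/(28**2) - 22813/4293)/6 = -(-16031/784 - 22813*1/4293)/6 = -(-16031*1/784 - 22813/4293)/6 = -(-16031/784 - 22813/4293)/6 = -1/6*(-86706475/3365712) = 86706475/20194272 ≈ 4.2936)
a = -4561784/3127179 (a = 8780*(-1/10802) + 9724*(-1/15054) = -4390/5401 - 374/579 = -4561784/3127179 ≈ -1.4588)
O + a = 86706475/20194272 - 4561784/3127179 = 59674920294259/21050367772896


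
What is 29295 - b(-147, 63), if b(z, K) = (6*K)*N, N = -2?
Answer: 30051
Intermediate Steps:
b(z, K) = -12*K (b(z, K) = (6*K)*(-2) = -12*K)
29295 - b(-147, 63) = 29295 - (-12)*63 = 29295 - 1*(-756) = 29295 + 756 = 30051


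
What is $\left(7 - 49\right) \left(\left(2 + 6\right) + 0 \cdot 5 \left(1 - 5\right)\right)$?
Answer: $-336$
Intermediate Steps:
$\left(7 - 49\right) \left(\left(2 + 6\right) + 0 \cdot 5 \left(1 - 5\right)\right) = - 42 \left(8 + 0 \cdot 5 \left(-4\right)\right) = - 42 \left(8 + 0 \left(-20\right)\right) = - 42 \left(8 + 0\right) = \left(-42\right) 8 = -336$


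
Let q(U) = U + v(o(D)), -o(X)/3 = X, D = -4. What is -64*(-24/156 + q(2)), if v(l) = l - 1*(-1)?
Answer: -12352/13 ≈ -950.15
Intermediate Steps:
o(X) = -3*X
v(l) = 1 + l (v(l) = l + 1 = 1 + l)
q(U) = 13 + U (q(U) = U + (1 - 3*(-4)) = U + (1 + 12) = U + 13 = 13 + U)
-64*(-24/156 + q(2)) = -64*(-24/156 + (13 + 2)) = -64*(-24*1/156 + 15) = -64*(-2/13 + 15) = -64*193/13 = -12352/13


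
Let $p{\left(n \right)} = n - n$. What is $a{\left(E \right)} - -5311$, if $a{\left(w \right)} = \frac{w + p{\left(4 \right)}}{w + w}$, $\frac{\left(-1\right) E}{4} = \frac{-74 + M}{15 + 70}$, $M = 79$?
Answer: $\frac{10623}{2} \approx 5311.5$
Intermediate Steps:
$p{\left(n \right)} = 0$
$E = - \frac{4}{17}$ ($E = - 4 \frac{-74 + 79}{15 + 70} = - 4 \cdot \frac{5}{85} = - 4 \cdot 5 \cdot \frac{1}{85} = \left(-4\right) \frac{1}{17} = - \frac{4}{17} \approx -0.23529$)
$a{\left(w \right)} = \frac{1}{2}$ ($a{\left(w \right)} = \frac{w + 0}{w + w} = \frac{w}{2 w} = w \frac{1}{2 w} = \frac{1}{2}$)
$a{\left(E \right)} - -5311 = \frac{1}{2} - -5311 = \frac{1}{2} + \left(-15567 + 20878\right) = \frac{1}{2} + 5311 = \frac{10623}{2}$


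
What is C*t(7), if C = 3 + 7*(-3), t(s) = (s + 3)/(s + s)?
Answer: -90/7 ≈ -12.857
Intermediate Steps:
t(s) = (3 + s)/(2*s) (t(s) = (3 + s)/((2*s)) = (3 + s)*(1/(2*s)) = (3 + s)/(2*s))
C = -18 (C = 3 - 21 = -18)
C*t(7) = -9*(3 + 7)/7 = -9*10/7 = -18*5/7 = -90/7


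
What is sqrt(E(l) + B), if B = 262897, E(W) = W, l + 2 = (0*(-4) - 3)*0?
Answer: sqrt(262895) ≈ 512.73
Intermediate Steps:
l = -2 (l = -2 + (0*(-4) - 3)*0 = -2 + (0 - 3)*0 = -2 - 3*0 = -2 + 0 = -2)
sqrt(E(l) + B) = sqrt(-2 + 262897) = sqrt(262895)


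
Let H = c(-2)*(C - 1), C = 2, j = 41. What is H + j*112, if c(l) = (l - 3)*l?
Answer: 4602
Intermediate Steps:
c(l) = l*(-3 + l) (c(l) = (-3 + l)*l = l*(-3 + l))
H = 10 (H = (-2*(-3 - 2))*(2 - 1) = -2*(-5)*1 = 10*1 = 10)
H + j*112 = 10 + 41*112 = 10 + 4592 = 4602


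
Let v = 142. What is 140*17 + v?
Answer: 2522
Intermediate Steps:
140*17 + v = 140*17 + 142 = 2380 + 142 = 2522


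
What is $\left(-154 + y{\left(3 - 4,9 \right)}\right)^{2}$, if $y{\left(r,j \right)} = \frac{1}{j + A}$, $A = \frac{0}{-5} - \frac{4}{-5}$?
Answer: $\frac{56866681}{2401} \approx 23685.0$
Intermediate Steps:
$A = \frac{4}{5}$ ($A = 0 \left(- \frac{1}{5}\right) - - \frac{4}{5} = 0 + \frac{4}{5} = \frac{4}{5} \approx 0.8$)
$y{\left(r,j \right)} = \frac{1}{\frac{4}{5} + j}$ ($y{\left(r,j \right)} = \frac{1}{j + \frac{4}{5}} = \frac{1}{\frac{4}{5} + j}$)
$\left(-154 + y{\left(3 - 4,9 \right)}\right)^{2} = \left(-154 + \frac{5}{4 + 5 \cdot 9}\right)^{2} = \left(-154 + \frac{5}{4 + 45}\right)^{2} = \left(-154 + \frac{5}{49}\right)^{2} = \left(- \frac{7541}{49}\right)^{2} = \frac{56866681}{2401}$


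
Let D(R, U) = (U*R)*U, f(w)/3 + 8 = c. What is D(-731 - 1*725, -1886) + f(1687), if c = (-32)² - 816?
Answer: -5178985576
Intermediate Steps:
c = 208 (c = 1024 - 816 = 208)
f(w) = 600 (f(w) = -24 + 3*208 = -24 + 624 = 600)
D(R, U) = R*U² (D(R, U) = (R*U)*U = R*U²)
D(-731 - 1*725, -1886) + f(1687) = (-731 - 1*725)*(-1886)² + 600 = (-731 - 725)*3556996 + 600 = -1456*3556996 + 600 = -5178986176 + 600 = -5178985576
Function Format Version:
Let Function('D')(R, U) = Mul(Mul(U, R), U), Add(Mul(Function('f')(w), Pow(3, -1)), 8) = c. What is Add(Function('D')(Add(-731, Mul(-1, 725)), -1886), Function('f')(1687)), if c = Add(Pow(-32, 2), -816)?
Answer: -5178985576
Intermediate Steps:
c = 208 (c = Add(1024, -816) = 208)
Function('f')(w) = 600 (Function('f')(w) = Add(-24, Mul(3, 208)) = Add(-24, 624) = 600)
Function('D')(R, U) = Mul(R, Pow(U, 2)) (Function('D')(R, U) = Mul(Mul(R, U), U) = Mul(R, Pow(U, 2)))
Add(Function('D')(Add(-731, Mul(-1, 725)), -1886), Function('f')(1687)) = Add(Mul(Add(-731, Mul(-1, 725)), Pow(-1886, 2)), 600) = Add(Mul(Add(-731, -725), 3556996), 600) = Add(Mul(-1456, 3556996), 600) = Add(-5178986176, 600) = -5178985576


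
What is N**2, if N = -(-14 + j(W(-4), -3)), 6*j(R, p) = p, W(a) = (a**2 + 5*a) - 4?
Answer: 841/4 ≈ 210.25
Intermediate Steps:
W(a) = -4 + a**2 + 5*a
j(R, p) = p/6
N = 29/2 (N = -(-14 + (1/6)*(-3)) = -(-14 - 1/2) = -1*(-29/2) = 29/2 ≈ 14.500)
N**2 = (29/2)**2 = 841/4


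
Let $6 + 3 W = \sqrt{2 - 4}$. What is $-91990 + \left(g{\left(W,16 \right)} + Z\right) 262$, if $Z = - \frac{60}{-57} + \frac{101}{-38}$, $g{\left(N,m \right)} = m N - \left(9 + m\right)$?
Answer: $- \frac{2039547}{19} + \frac{4192 i \sqrt{2}}{3} \approx -1.0734 \cdot 10^{5} + 1976.1 i$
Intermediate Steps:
$W = -2 + \frac{i \sqrt{2}}{3}$ ($W = -2 + \frac{\sqrt{2 - 4}}{3} = -2 + \frac{\sqrt{-2}}{3} = -2 + \frac{i \sqrt{2}}{3} \approx -2.0 + 0.4714 i$)
$g{\left(N,m \right)} = -9 - m + N m$ ($g{\left(N,m \right)} = N m - \left(9 + m\right) = -9 - m + N m$)
$Z = - \frac{61}{38}$ ($Z = \left(-60\right) \left(- \frac{1}{57}\right) + 101 \left(- \frac{1}{38}\right) = \frac{20}{19} - \frac{101}{38} = - \frac{61}{38} \approx -1.6053$)
$-91990 + \left(g{\left(W,16 \right)} + Z\right) 262 = -91990 + \left(\left(-9 - 16 + \left(-2 + \frac{i \sqrt{2}}{3}\right) 16\right) - \frac{61}{38}\right) 262 = -91990 + \left(\left(-9 - 16 - \left(32 - \frac{16 i \sqrt{2}}{3}\right)\right) - \frac{61}{38}\right) 262 = -91990 + \left(\left(-57 + \frac{16 i \sqrt{2}}{3}\right) - \frac{61}{38}\right) 262 = -91990 + \left(- \frac{2227}{38} + \frac{16 i \sqrt{2}}{3}\right) 262 = -91990 - \left(\frac{291737}{19} - \frac{4192 i \sqrt{2}}{3}\right) = - \frac{2039547}{19} + \frac{4192 i \sqrt{2}}{3}$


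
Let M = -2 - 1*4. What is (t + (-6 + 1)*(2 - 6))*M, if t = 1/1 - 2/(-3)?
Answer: -130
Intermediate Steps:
M = -6 (M = -2 - 4 = -6)
t = 5/3 (t = 1*1 - 2*(-1/3) = 1 + 2/3 = 5/3 ≈ 1.6667)
(t + (-6 + 1)*(2 - 6))*M = (5/3 + (-6 + 1)*(2 - 6))*(-6) = (5/3 - 5*(-4))*(-6) = (5/3 + 20)*(-6) = (65/3)*(-6) = -130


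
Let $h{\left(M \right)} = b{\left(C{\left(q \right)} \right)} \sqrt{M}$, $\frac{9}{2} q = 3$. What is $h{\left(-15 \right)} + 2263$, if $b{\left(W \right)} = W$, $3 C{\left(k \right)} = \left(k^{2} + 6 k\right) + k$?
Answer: $2263 + \frac{46 i \sqrt{15}}{27} \approx 2263.0 + 6.5984 i$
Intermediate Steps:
$q = \frac{2}{3}$ ($q = \frac{2}{9} \cdot 3 = \frac{2}{3} \approx 0.66667$)
$C{\left(k \right)} = \frac{k^{2}}{3} + \frac{7 k}{3}$ ($C{\left(k \right)} = \frac{\left(k^{2} + 6 k\right) + k}{3} = \frac{k^{2} + 7 k}{3} = \frac{k^{2}}{3} + \frac{7 k}{3}$)
$h{\left(M \right)} = \frac{46 \sqrt{M}}{27}$ ($h{\left(M \right)} = \frac{1}{3} \cdot \frac{2}{3} \left(7 + \frac{2}{3}\right) \sqrt{M} = \frac{1}{3} \cdot \frac{2}{3} \cdot \frac{23}{3} \sqrt{M} = \frac{46 \sqrt{M}}{27}$)
$h{\left(-15 \right)} + 2263 = \frac{46 \sqrt{-15}}{27} + 2263 = \frac{46 i \sqrt{15}}{27} + 2263 = 2263 + \frac{46 i \sqrt{15}}{27}$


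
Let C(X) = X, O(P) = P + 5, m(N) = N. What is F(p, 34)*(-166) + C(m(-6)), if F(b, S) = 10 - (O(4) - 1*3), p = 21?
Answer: -670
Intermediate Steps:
O(P) = 5 + P
F(b, S) = 4 (F(b, S) = 10 - ((5 + 4) - 1*3) = 10 - (9 - 3) = 10 - 1*6 = 10 - 6 = 4)
F(p, 34)*(-166) + C(m(-6)) = 4*(-166) - 6 = -664 - 6 = -670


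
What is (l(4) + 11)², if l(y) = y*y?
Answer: 729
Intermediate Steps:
l(y) = y²
(l(4) + 11)² = (4² + 11)² = (16 + 11)² = 27² = 729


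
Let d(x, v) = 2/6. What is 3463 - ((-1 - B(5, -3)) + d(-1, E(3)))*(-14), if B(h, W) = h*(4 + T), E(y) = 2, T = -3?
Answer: 10151/3 ≈ 3383.7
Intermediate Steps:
B(h, W) = h (B(h, W) = h*(4 - 3) = h*1 = h)
d(x, v) = ⅓ (d(x, v) = 2*(⅙) = ⅓)
3463 - ((-1 - B(5, -3)) + d(-1, E(3)))*(-14) = 3463 - ((-1 - 1*5) + ⅓)*(-14) = 3463 - ((-1 - 5) + ⅓)*(-14) = 3463 - (-6 + ⅓)*(-14) = 3463 - (-17)*(-14)/3 = 3463 - 1*238/3 = 3463 - 238/3 = 10151/3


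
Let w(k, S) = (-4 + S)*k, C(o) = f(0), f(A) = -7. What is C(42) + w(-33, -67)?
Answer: 2336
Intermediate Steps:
C(o) = -7
w(k, S) = k*(-4 + S)
C(42) + w(-33, -67) = -7 - 33*(-4 - 67) = -7 - 33*(-71) = -7 + 2343 = 2336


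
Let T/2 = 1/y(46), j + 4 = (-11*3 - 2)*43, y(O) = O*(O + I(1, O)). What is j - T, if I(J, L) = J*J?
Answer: -1631230/1081 ≈ -1509.0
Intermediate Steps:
I(J, L) = J²
y(O) = O*(1 + O) (y(O) = O*(O + 1²) = O*(O + 1) = O*(1 + O))
j = -1509 (j = -4 + (-11*3 - 2)*43 = -4 + (-33 - 2)*43 = -4 - 35*43 = -4 - 1505 = -1509)
T = 1/1081 (T = 2/((46*(1 + 46))) = 2/((46*47)) = 2/2162 = 2*(1/2162) = 1/1081 ≈ 0.00092507)
j - T = -1509 - 1*1/1081 = -1509 - 1/1081 = -1631230/1081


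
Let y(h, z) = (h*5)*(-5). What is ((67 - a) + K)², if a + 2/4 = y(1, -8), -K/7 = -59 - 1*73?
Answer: 4133089/4 ≈ 1.0333e+6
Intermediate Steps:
K = 924 (K = -7*(-59 - 1*73) = -7*(-59 - 73) = -7*(-132) = 924)
y(h, z) = -25*h (y(h, z) = (5*h)*(-5) = -25*h)
a = -51/2 (a = -½ - 25*1 = -½ - 25 = -51/2 ≈ -25.500)
((67 - a) + K)² = ((67 - 1*(-51/2)) + 924)² = ((67 + 51/2) + 924)² = (185/2 + 924)² = (2033/2)² = 4133089/4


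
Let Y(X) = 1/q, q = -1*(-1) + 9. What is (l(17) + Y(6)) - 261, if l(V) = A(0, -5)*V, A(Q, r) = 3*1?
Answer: -2099/10 ≈ -209.90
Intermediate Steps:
A(Q, r) = 3
l(V) = 3*V
q = 10 (q = 1 + 9 = 10)
Y(X) = ⅒ (Y(X) = 1/10 = ⅒)
(l(17) + Y(6)) - 261 = (3*17 + ⅒) - 261 = (51 + ⅒) - 261 = 511/10 - 261 = -2099/10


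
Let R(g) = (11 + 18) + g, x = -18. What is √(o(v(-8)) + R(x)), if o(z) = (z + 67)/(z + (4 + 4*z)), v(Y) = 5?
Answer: √11339/29 ≈ 3.6719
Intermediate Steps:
R(g) = 29 + g
o(z) = (67 + z)/(4 + 5*z)
√(o(v(-8)) + R(x)) = √((67 + 5)/(4 + 5*5) + (29 - 18)) = √(72/(4 + 25) + 11) = √(72/29 + 11) = √(391/29) = √11339/29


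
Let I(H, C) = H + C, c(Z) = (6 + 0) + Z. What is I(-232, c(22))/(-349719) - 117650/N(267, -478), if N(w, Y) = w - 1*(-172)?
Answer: -13714783598/51175547 ≈ -267.99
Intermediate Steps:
N(w, Y) = 172 + w (N(w, Y) = w + 172 = 172 + w)
c(Z) = 6 + Z
I(H, C) = C + H
I(-232, c(22))/(-349719) - 117650/N(267, -478) = ((6 + 22) - 232)/(-349719) - 117650/(172 + 267) = (28 - 232)*(-1/349719) - 117650/439 = -204*(-1/349719) - 117650*1/439 = 68/116573 - 117650/439 = -13714783598/51175547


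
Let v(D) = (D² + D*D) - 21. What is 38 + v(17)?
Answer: 595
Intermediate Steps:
v(D) = -21 + 2*D² (v(D) = (D² + D²) - 21 = 2*D² - 21 = -21 + 2*D²)
38 + v(17) = 38 + (-21 + 2*17²) = 38 + (-21 + 2*289) = 38 + (-21 + 578) = 38 + 557 = 595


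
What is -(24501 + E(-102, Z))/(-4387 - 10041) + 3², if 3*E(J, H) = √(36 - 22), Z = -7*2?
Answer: 154353/14428 + √14/43284 ≈ 10.698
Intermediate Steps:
Z = -14
E(J, H) = √14/3 (E(J, H) = √(36 - 22)/3 = √14/3)
-(24501 + E(-102, Z))/(-4387 - 10041) + 3² = -(24501 + √14/3)/(-4387 - 10041) + 3² = -(24501 + √14/3)/(-14428) + 9 = -(24501 + √14/3)*(-1)/14428 + 9 = -(-24501/14428 - √14/43284) + 9 = (24501/14428 + √14/43284) + 9 = 154353/14428 + √14/43284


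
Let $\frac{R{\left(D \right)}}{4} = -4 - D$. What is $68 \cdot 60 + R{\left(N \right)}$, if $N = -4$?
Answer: $4080$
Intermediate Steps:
$R{\left(D \right)} = -16 - 4 D$ ($R{\left(D \right)} = 4 \left(-4 - D\right) = -16 - 4 D$)
$68 \cdot 60 + R{\left(N \right)} = 68 \cdot 60 - 0 = 4080 + \left(-16 + 16\right) = 4080 + 0 = 4080$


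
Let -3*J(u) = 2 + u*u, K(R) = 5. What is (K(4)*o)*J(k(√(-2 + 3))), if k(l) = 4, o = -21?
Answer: 630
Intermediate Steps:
J(u) = -⅔ - u²/3 (J(u) = -(2 + u*u)/3 = -(2 + u²)/3 = -⅔ - u²/3)
(K(4)*o)*J(k(√(-2 + 3))) = (5*(-21))*(-⅔ - ⅓*4²) = -105*(-⅔ - ⅓*16) = -105*(-⅔ - 16/3) = -105*(-6) = 630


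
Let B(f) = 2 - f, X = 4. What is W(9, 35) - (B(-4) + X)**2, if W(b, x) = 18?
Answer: -82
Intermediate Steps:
W(9, 35) - (B(-4) + X)**2 = 18 - ((2 - 1*(-4)) + 4)**2 = 18 - ((2 + 4) + 4)**2 = 18 - (6 + 4)**2 = 18 - 1*10**2 = 18 - 1*100 = 18 - 100 = -82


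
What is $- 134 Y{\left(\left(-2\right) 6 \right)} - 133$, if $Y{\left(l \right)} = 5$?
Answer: $-803$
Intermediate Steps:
$- 134 Y{\left(\left(-2\right) 6 \right)} - 133 = \left(-134\right) 5 - 133 = -670 - 133 = -803$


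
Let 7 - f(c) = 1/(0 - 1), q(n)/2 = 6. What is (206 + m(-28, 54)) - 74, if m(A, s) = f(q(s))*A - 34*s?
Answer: -1928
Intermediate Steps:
q(n) = 12 (q(n) = 2*6 = 12)
f(c) = 8 (f(c) = 7 - 1/(0 - 1) = 7 - 1/(-1) = 7 - 1*(-1) = 7 + 1 = 8)
m(A, s) = -34*s + 8*A (m(A, s) = 8*A - 34*s = -34*s + 8*A)
(206 + m(-28, 54)) - 74 = (206 + (-34*54 + 8*(-28))) - 74 = (206 + (-1836 - 224)) - 74 = (206 - 2060) - 74 = -1854 - 74 = -1928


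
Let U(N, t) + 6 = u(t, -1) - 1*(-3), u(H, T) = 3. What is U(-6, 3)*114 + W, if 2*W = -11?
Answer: -11/2 ≈ -5.5000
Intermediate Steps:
W = -11/2 (W = (½)*(-11) = -11/2 ≈ -5.5000)
U(N, t) = 0 (U(N, t) = -6 + (3 - 1*(-3)) = -6 + (3 + 3) = -6 + 6 = 0)
U(-6, 3)*114 + W = 0*114 - 11/2 = 0 - 11/2 = -11/2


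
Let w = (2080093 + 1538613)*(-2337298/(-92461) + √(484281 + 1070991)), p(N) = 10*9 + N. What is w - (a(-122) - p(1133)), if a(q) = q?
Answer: 8458118656433/92461 + 21712236*√43202 ≈ 4.6044e+9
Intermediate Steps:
p(N) = 90 + N
w = 8457994296388/92461 + 21712236*√43202 (w = 3618706*(-2337298*(-1/92461) + √1555272) = 3618706*(2337298/92461 + 6*√43202) = 8457994296388/92461 + 21712236*√43202 ≈ 4.6044e+9)
w - (a(-122) - p(1133)) = (8457994296388/92461 + 21712236*√43202) - (-122 - (90 + 1133)) = (8457994296388/92461 + 21712236*√43202) - (-122 - 1*1223) = (8457994296388/92461 + 21712236*√43202) - (-122 - 1223) = (8457994296388/92461 + 21712236*√43202) - 1*(-1345) = (8457994296388/92461 + 21712236*√43202) + 1345 = 8458118656433/92461 + 21712236*√43202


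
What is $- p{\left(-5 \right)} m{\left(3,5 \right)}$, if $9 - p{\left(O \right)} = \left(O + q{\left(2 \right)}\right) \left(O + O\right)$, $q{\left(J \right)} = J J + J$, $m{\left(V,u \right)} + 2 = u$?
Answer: $-57$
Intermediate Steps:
$m{\left(V,u \right)} = -2 + u$
$q{\left(J \right)} = J + J^{2}$ ($q{\left(J \right)} = J^{2} + J = J + J^{2}$)
$p{\left(O \right)} = 9 - 2 O \left(6 + O\right)$ ($p{\left(O \right)} = 9 - \left(O + 2 \left(1 + 2\right)\right) \left(O + O\right) = 9 - \left(O + 2 \cdot 3\right) 2 O = 9 - \left(O + 6\right) 2 O = 9 - \left(6 + O\right) 2 O = 9 - 2 O \left(6 + O\right)$)
$- p{\left(-5 \right)} m{\left(3,5 \right)} = - \left(9 - -60 - 2 \left(-5\right)^{2}\right) \left(-2 + 5\right) = - \left(9 + 60 - 50\right) 3 = - 19 \cdot 3 = \left(-1\right) 57 = -57$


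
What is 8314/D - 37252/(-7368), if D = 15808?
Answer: 40633573/7279584 ≈ 5.5819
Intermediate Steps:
8314/D - 37252/(-7368) = 8314/15808 - 37252/(-7368) = 8314*(1/15808) - 37252*(-1/7368) = 4157/7904 + 9313/1842 = 40633573/7279584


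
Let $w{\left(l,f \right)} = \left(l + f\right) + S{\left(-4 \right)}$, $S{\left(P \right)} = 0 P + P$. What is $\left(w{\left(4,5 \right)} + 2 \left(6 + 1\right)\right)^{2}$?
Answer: $361$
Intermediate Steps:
$S{\left(P \right)} = P$ ($S{\left(P \right)} = 0 + P = P$)
$w{\left(l,f \right)} = -4 + f + l$ ($w{\left(l,f \right)} = \left(l + f\right) - 4 = \left(f + l\right) - 4 = -4 + f + l$)
$\left(w{\left(4,5 \right)} + 2 \left(6 + 1\right)\right)^{2} = \left(\left(-4 + 5 + 4\right) + 2 \left(6 + 1\right)\right)^{2} = \left(5 + 2 \cdot 7\right)^{2} = \left(5 + 14\right)^{2} = 19^{2} = 361$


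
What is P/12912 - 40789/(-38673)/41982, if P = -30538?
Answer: -4131670875925/1746961197336 ≈ -2.3651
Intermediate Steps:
P/12912 - 40789/(-38673)/41982 = -30538/12912 - 40789/(-38673)/41982 = -30538*1/12912 - 40789*(-1/38673)*(1/41982) = -15269/6456 + (40789/38673)*(1/41982) = -15269/6456 + 40789/1623569886 = -4131670875925/1746961197336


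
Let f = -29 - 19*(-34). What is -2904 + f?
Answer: -2287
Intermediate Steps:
f = 617 (f = -29 + 646 = 617)
-2904 + f = -2904 + 617 = -2287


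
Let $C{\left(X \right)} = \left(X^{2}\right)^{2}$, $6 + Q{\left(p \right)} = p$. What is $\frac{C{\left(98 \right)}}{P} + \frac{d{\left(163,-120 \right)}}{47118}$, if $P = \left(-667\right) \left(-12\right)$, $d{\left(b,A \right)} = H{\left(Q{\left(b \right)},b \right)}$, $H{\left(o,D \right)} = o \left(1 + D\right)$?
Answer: $\frac{60364171990}{5237951} \approx 11524.0$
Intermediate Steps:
$Q{\left(p \right)} = -6 + p$
$d{\left(b,A \right)} = \left(1 + b\right) \left(-6 + b\right)$ ($d{\left(b,A \right)} = \left(-6 + b\right) \left(1 + b\right) = \left(1 + b\right) \left(-6 + b\right)$)
$P = 8004$
$C{\left(X \right)} = X^{4}$
$\frac{C{\left(98 \right)}}{P} + \frac{d{\left(163,-120 \right)}}{47118} = \frac{98^{4}}{8004} + \frac{\left(1 + 163\right) \left(-6 + 163\right)}{47118} = 92236816 \cdot \frac{1}{8004} + 164 \cdot 157 \cdot \frac{1}{47118} = \frac{23059204}{2001} + 25748 \cdot \frac{1}{47118} = \frac{23059204}{2001} + \frac{12874}{23559} = \frac{60364171990}{5237951}$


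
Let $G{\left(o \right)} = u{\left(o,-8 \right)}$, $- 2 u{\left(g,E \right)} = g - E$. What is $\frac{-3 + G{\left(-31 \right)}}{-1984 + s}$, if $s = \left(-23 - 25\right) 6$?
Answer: $- \frac{17}{4544} \approx -0.0037412$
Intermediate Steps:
$u{\left(g,E \right)} = \frac{E}{2} - \frac{g}{2}$ ($u{\left(g,E \right)} = - \frac{g - E}{2} = \frac{E}{2} - \frac{g}{2}$)
$G{\left(o \right)} = -4 - \frac{o}{2}$ ($G{\left(o \right)} = \frac{1}{2} \left(-8\right) - \frac{o}{2} = -4 - \frac{o}{2}$)
$s = -288$ ($s = \left(-48\right) 6 = -288$)
$\frac{-3 + G{\left(-31 \right)}}{-1984 + s} = \frac{-3 - - \frac{23}{2}}{-1984 - 288} = \frac{-3 + \left(-4 + \frac{31}{2}\right)}{-2272} = \left(-3 + \frac{23}{2}\right) \left(- \frac{1}{2272}\right) = \frac{17}{2} \left(- \frac{1}{2272}\right) = - \frac{17}{4544}$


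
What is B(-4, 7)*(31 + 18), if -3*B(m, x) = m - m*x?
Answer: -392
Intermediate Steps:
B(m, x) = -m/3 + m*x/3 (B(m, x) = -(m - m*x)/3 = -m/3 + m*x/3)
B(-4, 7)*(31 + 18) = ((1/3)*(-4)*(-1 + 7))*(31 + 18) = ((1/3)*(-4)*6)*49 = -8*49 = -392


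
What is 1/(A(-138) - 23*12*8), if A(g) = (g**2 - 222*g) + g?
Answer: 1/47334 ≈ 2.1126e-5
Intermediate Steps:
A(g) = g**2 - 221*g
1/(A(-138) - 23*12*8) = 1/(-138*(-221 - 138) - 23*12*8) = 1/(-138*(-359) - 276*8) = 1/(49542 - 2208) = 1/47334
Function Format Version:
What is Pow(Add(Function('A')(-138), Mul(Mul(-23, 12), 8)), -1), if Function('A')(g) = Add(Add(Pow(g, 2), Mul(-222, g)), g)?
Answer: Rational(1, 47334) ≈ 2.1126e-5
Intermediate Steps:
Function('A')(g) = Add(Pow(g, 2), Mul(-221, g))
Pow(Add(Function('A')(-138), Mul(Mul(-23, 12), 8)), -1) = Pow(Add(Mul(-138, Add(-221, -138)), Mul(Mul(-23, 12), 8)), -1) = Pow(Add(Mul(-138, -359), Mul(-276, 8)), -1) = Pow(Add(49542, -2208), -1) = Pow(47334, -1) = Rational(1, 47334)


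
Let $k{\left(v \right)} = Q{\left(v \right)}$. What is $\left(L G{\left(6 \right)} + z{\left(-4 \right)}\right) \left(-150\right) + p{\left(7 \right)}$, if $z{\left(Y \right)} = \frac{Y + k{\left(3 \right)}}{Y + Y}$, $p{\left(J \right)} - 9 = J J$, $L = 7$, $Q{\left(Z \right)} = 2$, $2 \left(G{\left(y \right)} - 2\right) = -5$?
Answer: $\frac{1091}{2} \approx 545.5$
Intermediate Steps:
$G{\left(y \right)} = - \frac{1}{2}$ ($G{\left(y \right)} = 2 + \frac{1}{2} \left(-5\right) = 2 - \frac{5}{2} = - \frac{1}{2}$)
$k{\left(v \right)} = 2$
$p{\left(J \right)} = 9 + J^{2}$ ($p{\left(J \right)} = 9 + J J = 9 + J^{2}$)
$z{\left(Y \right)} = \frac{2 + Y}{2 Y}$ ($z{\left(Y \right)} = \frac{Y + 2}{Y + Y} = \frac{2 + Y}{2 Y}$)
$\left(L G{\left(6 \right)} + z{\left(-4 \right)}\right) \left(-150\right) + p{\left(7 \right)} = \left(7 \left(- \frac{1}{2}\right) + \frac{2 - 4}{2 \left(-4\right)}\right) \left(-150\right) + \left(9 + 7^{2}\right) = \left(- \frac{7}{2} + \frac{1}{2} \left(- \frac{1}{4}\right) \left(-2\right)\right) \left(-150\right) + \left(9 + 49\right) = \left(- \frac{7}{2} + \frac{1}{4}\right) \left(-150\right) + 58 = \left(- \frac{13}{4}\right) \left(-150\right) + 58 = \frac{975}{2} + 58 = \frac{1091}{2}$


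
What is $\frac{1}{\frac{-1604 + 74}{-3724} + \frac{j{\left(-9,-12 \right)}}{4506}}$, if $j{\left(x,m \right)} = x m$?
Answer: $\frac{1398362}{608031} \approx 2.2998$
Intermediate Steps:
$j{\left(x,m \right)} = m x$
$\frac{1}{\frac{-1604 + 74}{-3724} + \frac{j{\left(-9,-12 \right)}}{4506}} = \frac{1}{\frac{-1604 + 74}{-3724} + \frac{\left(-12\right) \left(-9\right)}{4506}} = \frac{1}{\left(-1530\right) \left(- \frac{1}{3724}\right) + 108 \cdot \frac{1}{4506}} = \frac{1}{\frac{765}{1862} + \frac{18}{751}} = \frac{1}{\frac{608031}{1398362}} = \frac{1398362}{608031}$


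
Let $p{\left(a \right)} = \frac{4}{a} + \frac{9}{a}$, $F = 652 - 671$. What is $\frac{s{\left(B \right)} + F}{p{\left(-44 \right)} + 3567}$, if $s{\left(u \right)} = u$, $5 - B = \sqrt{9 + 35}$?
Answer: $- \frac{616}{156935} - \frac{88 \sqrt{11}}{156935} \approx -0.005785$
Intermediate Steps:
$B = 5 - 2 \sqrt{11}$ ($B = 5 - \sqrt{9 + 35} = 5 - \sqrt{44} = 5 - 2 \sqrt{11} \approx -1.6332$)
$F = -19$ ($F = 652 - 671 = -19$)
$p{\left(a \right)} = \frac{13}{a}$
$\frac{s{\left(B \right)} + F}{p{\left(-44 \right)} + 3567} = \frac{\left(5 - 2 \sqrt{11}\right) - 19}{\frac{13}{-44} + 3567} = \frac{-14 - 2 \sqrt{11}}{13 \left(- \frac{1}{44}\right) + 3567} = \frac{-14 - 2 \sqrt{11}}{- \frac{13}{44} + 3567} = \frac{-14 - 2 \sqrt{11}}{\frac{156935}{44}} = \left(-14 - 2 \sqrt{11}\right) \frac{44}{156935} = - \frac{616}{156935} - \frac{88 \sqrt{11}}{156935}$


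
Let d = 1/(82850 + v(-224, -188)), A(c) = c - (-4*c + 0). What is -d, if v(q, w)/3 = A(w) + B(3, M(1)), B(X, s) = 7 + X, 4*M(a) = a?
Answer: -1/80060 ≈ -1.2491e-5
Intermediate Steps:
M(a) = a/4
A(c) = 5*c (A(c) = c - (-4)*c = c + 4*c = 5*c)
v(q, w) = 30 + 15*w (v(q, w) = 3*(5*w + (7 + 3)) = 3*(5*w + 10) = 3*(10 + 5*w) = 30 + 15*w)
d = 1/80060 (d = 1/(82850 + (30 + 15*(-188))) = 1/(82850 + (30 - 2820)) = 1/(82850 - 2790) = 1/80060 ≈ 1.2491e-5)
-d = -1*1/80060 = -1/80060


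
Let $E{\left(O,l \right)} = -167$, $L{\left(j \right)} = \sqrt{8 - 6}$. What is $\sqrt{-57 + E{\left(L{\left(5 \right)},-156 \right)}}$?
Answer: $4 i \sqrt{14} \approx 14.967 i$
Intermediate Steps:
$L{\left(j \right)} = \sqrt{2}$
$\sqrt{-57 + E{\left(L{\left(5 \right)},-156 \right)}} = \sqrt{-57 - 167} = \sqrt{-224} = 4 i \sqrt{14}$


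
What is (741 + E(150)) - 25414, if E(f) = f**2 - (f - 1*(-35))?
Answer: -2358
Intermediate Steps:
E(f) = -35 + f**2 - f (E(f) = f**2 - (f + 35) = f**2 - (35 + f) = f**2 + (-35 - f) = -35 + f**2 - f)
(741 + E(150)) - 25414 = (741 + (-35 + 150**2 - 1*150)) - 25414 = (741 + (-35 + 22500 - 150)) - 25414 = (741 + 22315) - 25414 = 23056 - 25414 = -2358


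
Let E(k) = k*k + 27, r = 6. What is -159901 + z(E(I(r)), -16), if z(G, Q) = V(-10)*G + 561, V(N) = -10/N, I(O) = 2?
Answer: -159309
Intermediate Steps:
E(k) = 27 + k² (E(k) = k² + 27 = 27 + k²)
z(G, Q) = 561 + G (z(G, Q) = (-10/(-10))*G + 561 = (-10*(-⅒))*G + 561 = 1*G + 561 = G + 561 = 561 + G)
-159901 + z(E(I(r)), -16) = -159901 + (561 + (27 + 2²)) = -159901 + (561 + (27 + 4)) = -159901 + (561 + 31) = -159901 + 592 = -159309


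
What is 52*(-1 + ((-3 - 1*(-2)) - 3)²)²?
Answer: 11700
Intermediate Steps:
52*(-1 + ((-3 - 1*(-2)) - 3)²)² = 52*(-1 + ((-3 + 2) - 3)²)² = 52*(-1 + (-1 - 3)²)² = 52*(-1 + (-4)²)² = 52*(-1 + 16)² = 52*15² = 52*225 = 11700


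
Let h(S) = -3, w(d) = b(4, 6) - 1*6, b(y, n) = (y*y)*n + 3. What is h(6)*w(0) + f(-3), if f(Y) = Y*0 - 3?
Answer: -282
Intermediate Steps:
b(y, n) = 3 + n*y**2 (b(y, n) = y**2*n + 3 = n*y**2 + 3 = 3 + n*y**2)
w(d) = 93 (w(d) = (3 + 6*4**2) - 1*6 = (3 + 6*16) - 6 = (3 + 96) - 6 = 99 - 6 = 93)
f(Y) = -3 (f(Y) = 0 - 3 = -3)
h(6)*w(0) + f(-3) = -3*93 - 3 = -279 - 3 = -282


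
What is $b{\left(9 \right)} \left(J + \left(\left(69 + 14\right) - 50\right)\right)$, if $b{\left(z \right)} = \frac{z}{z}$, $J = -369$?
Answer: $-336$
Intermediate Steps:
$b{\left(z \right)} = 1$
$b{\left(9 \right)} \left(J + \left(\left(69 + 14\right) - 50\right)\right) = 1 \left(-369 + \left(\left(69 + 14\right) - 50\right)\right) = 1 \left(-369 + \left(83 - 50\right)\right) = 1 \left(-369 + 33\right) = 1 \left(-336\right) = -336$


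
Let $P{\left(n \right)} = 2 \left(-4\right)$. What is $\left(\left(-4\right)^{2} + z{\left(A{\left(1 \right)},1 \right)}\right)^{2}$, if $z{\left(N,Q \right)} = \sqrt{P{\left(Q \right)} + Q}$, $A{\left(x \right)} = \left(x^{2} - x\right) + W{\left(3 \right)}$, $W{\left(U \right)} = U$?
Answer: $\left(16 + i \sqrt{7}\right)^{2} \approx 249.0 + 84.664 i$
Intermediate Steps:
$P{\left(n \right)} = -8$
$A{\left(x \right)} = 3 + x^{2} - x$ ($A{\left(x \right)} = \left(x^{2} - x\right) + 3 = 3 + x^{2} - x$)
$z{\left(N,Q \right)} = \sqrt{-8 + Q}$
$\left(\left(-4\right)^{2} + z{\left(A{\left(1 \right)},1 \right)}\right)^{2} = \left(\left(-4\right)^{2} + \sqrt{-8 + 1}\right)^{2} = \left(16 + \sqrt{-7}\right)^{2} = \left(16 + i \sqrt{7}\right)^{2}$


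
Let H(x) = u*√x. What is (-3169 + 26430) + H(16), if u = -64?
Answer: 23005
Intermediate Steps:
H(x) = -64*√x
(-3169 + 26430) + H(16) = (-3169 + 26430) - 64*√16 = 23261 - 64*4 = 23261 - 256 = 23005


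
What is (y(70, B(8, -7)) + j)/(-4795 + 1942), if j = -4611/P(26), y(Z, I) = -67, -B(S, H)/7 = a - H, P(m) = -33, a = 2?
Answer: -800/31383 ≈ -0.025492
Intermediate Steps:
B(S, H) = -14 + 7*H (B(S, H) = -7*(2 - H) = -14 + 7*H)
j = 1537/11 (j = -4611/(-33) = -4611*(-1/33) = 1537/11 ≈ 139.73)
(y(70, B(8, -7)) + j)/(-4795 + 1942) = (-67 + 1537/11)/(-4795 + 1942) = (800/11)/(-2853) = (800/11)*(-1/2853) = -800/31383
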